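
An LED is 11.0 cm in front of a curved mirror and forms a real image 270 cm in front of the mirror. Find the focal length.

f = 10.6 cm (concave)

Real image ⇒ d_i = +270 cm.
1/f = 1/d_o + 1/d_i = 1/(11.0) + 1/(270) = 0.09461, so f = 10.6 cm.
Since f is positive, the curved mirror is concave.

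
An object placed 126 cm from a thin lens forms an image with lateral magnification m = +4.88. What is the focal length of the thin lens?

m = −d_i/d_o ⇒ d_i = −m·d_o = −(+4.88)·(126) = -614.9 cm.
1/f = 1/d_o + 1/d_i = 1/(126) + 1/(-614.9) = 0.006310, so f = 158 cm.
Since f is positive, the thin lens is converging.

f = 158 cm (converging)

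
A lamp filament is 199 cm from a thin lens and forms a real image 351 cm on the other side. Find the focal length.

Real image ⇒ d_i = +351 cm.
1/f = 1/d_o + 1/d_i = 1/(199) + 1/(351) = 0.007874, so f = 127 cm.
Since f is positive, the thin lens is converging.

f = 127 cm (converging)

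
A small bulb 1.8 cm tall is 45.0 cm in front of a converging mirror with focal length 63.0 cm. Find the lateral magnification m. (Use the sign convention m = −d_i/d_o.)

1/d_i = 1/f − 1/d_o = 1/(63.00) − 1/(45.0) = -0.006349, so d_i = -157.5 cm.
m = −d_i/d_o = −(-157.5)/(45.0) = +3.50.
The image is virtual, upright and enlarged, behind the mirror.

m = +3.50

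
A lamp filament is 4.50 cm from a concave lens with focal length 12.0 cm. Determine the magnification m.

m = +0.727

For a concave lens, f = -12.0 cm.
1/d_i = 1/f − 1/d_o = 1/(-12.00) − 1/(4.50) = -0.3056, so d_i = -3.273 cm.
m = −d_i/d_o = −(-3.273)/(4.50) = +0.727.
The image is virtual, upright and reduced, on the same side as the object.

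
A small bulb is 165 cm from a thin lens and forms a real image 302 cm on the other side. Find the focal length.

Real image ⇒ d_i = +302 cm.
1/f = 1/d_o + 1/d_i = 1/(165) + 1/(302) = 0.009372, so f = 107 cm.
Since f is positive, the thin lens is converging.

f = 107 cm (converging)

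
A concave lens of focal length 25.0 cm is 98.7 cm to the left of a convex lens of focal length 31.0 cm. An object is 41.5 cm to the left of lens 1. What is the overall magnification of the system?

f₁ = −25.0 cm (diverging).
Lens 1: 1/d_i1 = 1/(-25.0) − 1/(41.5) = -0.06410, so d_i1 = -15.60 cm; m₁ = −d_i1/d_o1 = +0.3759.
d_o2 = 98.7 − (-15.60) = 114.3 cm.
Lens 2: 1/d_i2 = 1/(31.0) − 1/(114.3) = 0.02351, so d_i2 = 42.54 cm; m₂ = −d_i2/d_o2 = -0.3721.
m = m₁·m₂ = (+0.3759)(-0.3721) = -0.140.

m = -0.140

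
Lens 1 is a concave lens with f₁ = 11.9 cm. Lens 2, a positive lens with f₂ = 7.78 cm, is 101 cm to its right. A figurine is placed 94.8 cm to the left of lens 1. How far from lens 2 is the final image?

8.36 cm

Lens 1 is diverging, so f₁ = −11.9 cm.
Lens 1: 1/d_i1 = 1/f₁ − 1/d_o1 = 1/(-11.9) − 1/(94.8) = -0.09458, so d_i1 = -10.57 cm.
The intermediate image is 10.57 cm to the left of lens 1 (virtual), which is 101 − (-10.57) = 111.6 cm to the left of lens 2, so d_o2 = +111.6 cm.
Lens 2: 1/d_i2 = 1/f₂ − 1/d_o2 = 1/(7.78) − 1/(111.6) = 0.1196, so d_i2 = 8.36 cm.
The final image is real, 8.36 cm to the right of lens 2 (overall magnification ≈ -0.0084).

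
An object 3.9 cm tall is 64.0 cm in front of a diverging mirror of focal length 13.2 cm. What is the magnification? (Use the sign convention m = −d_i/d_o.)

For a diverging mirror, f = -13.2 cm.
1/d_i = 1/f − 1/d_o = 1/(-13.20) − 1/(64.0) = -0.09138, so d_i = -10.94 cm.
m = −d_i/d_o = −(-10.94)/(64.0) = +0.171.
The image is virtual, upright and reduced, behind the mirror.

m = +0.171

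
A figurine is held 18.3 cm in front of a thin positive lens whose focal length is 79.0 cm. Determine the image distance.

23.8 cm

Lens equation: 1/q = 1/f − 1/p = 1/(79.00) − 1/(18.3) = 0.01266 − 0.05464 = -0.04199, so q = -23.8 cm.
The image is virtual, upright and enlarged, on the same side as the object.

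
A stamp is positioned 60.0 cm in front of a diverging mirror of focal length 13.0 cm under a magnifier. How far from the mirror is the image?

10.7 cm

For a diverging mirror, f = -13.0 cm.
Mirror equation: 1/d_i = 1/f − 1/d_o = 1/(-13.00) − 1/(60.0) = -0.07692 − 0.01667 = -0.09359, so d_i = -10.7 cm.
The image is virtual, upright and reduced, behind the mirror.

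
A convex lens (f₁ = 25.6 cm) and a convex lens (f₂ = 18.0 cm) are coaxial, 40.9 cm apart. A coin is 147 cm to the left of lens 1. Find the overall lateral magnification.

m = -0.469

Lens 1: 1/d_i1 = 1/(25.6) − 1/(147) = 0.03226, so d_i1 = 31.00 cm; m₁ = −d_i1/d_o1 = -0.2109.
d_o2 = 40.9 − (31.00) = 9.900 cm.
Lens 2: 1/d_i2 = 1/(18.0) − 1/(9.900) = -0.04545, so d_i2 = -22.00 cm; m₂ = −d_i2/d_o2 = +2.222.
m = m₁·m₂ = (-0.2109)(+2.222) = -0.469.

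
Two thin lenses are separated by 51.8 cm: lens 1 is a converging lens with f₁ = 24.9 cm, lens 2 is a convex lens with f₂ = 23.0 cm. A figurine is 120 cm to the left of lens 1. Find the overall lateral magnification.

Lens 1: 1/d_i1 = 1/(24.9) − 1/(120) = 0.03183, so d_i1 = 31.42 cm; m₁ = −d_i1/d_o1 = -0.2618.
d_o2 = 51.8 − (31.42) = 20.38 cm.
Lens 2: 1/d_i2 = 1/(23.0) − 1/(20.38) = -0.005589, so d_i2 = -178.9 cm; m₂ = −d_i2/d_o2 = +8.779.
m = m₁·m₂ = (-0.2618)(+8.779) = -2.30.

m = -2.30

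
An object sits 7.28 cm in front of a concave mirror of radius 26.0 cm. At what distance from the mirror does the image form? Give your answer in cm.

f = R/2 = 26.0/2 = 13.00 cm.
Mirror equation: 1/q = 1/f − 1/p = 1/(13.00) − 1/(7.28) = 0.07692 − 0.1374 = -0.06044, so q = -16.5 cm.
The image is virtual, upright and enlarged, behind the mirror.

16.5 cm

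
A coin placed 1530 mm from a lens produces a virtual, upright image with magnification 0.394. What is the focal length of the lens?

f = -995 mm (diverging)

m = −d_i/d_o ⇒ d_i = −m·d_o = −(+0.394)·(1530) = -602.8 mm.
1/f = 1/d_o + 1/d_i = 1/(1530) + 1/(-602.8) = -0.001005, so f = -995 mm.
Since f is negative, the lens is diverging.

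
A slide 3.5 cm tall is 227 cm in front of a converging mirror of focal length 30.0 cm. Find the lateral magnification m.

m = -0.152

1/d_i = 1/f − 1/d_o = 1/(30.00) − 1/(227) = 0.02893, so d_i = 34.57 cm.
m = −d_i/d_o = −(34.57)/(227) = -0.152.
The image is real, inverted and reduced, in front of the mirror.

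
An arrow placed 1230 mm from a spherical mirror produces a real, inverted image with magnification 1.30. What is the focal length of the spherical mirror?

f = 695 mm (concave)

m = −d_i/d_o ⇒ d_i = −m·d_o = −(-1.30)·(1230) = 1599 mm.
1/f = 1/d_o + 1/d_i = 1/(1230) + 1/(1599) = 0.001438, so f = 695 mm.
Since f is positive, the spherical mirror is concave.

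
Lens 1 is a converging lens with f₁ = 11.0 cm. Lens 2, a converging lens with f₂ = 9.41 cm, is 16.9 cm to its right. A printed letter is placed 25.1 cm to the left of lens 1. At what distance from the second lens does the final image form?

2.09 cm

Lens 1: 1/d_i1 = 1/f₁ − 1/d_o1 = 1/(11.0) − 1/(25.1) = 0.05107, so d_i1 = 19.58 cm.
The intermediate image is 19.58 cm to the right of lens 1, which lies 2.680 cm to the right of lens 2 — a virtual object — so d_o2 = −2.680 cm.
Lens 2: 1/d_i2 = 1/f₂ − 1/d_o2 = 1/(9.41) − 1/(-2.680) = 0.4794, so d_i2 = 2.09 cm.
The final image is real, 2.09 cm to the right of lens 2 (overall magnification ≈ -0.61).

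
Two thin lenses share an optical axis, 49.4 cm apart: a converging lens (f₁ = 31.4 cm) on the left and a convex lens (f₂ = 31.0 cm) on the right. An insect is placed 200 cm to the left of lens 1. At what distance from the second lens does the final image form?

Lens 1: 1/d_i1 = 1/f₁ − 1/d_o1 = 1/(31.4) − 1/(200) = 0.02685, so d_i1 = 37.25 cm.
The intermediate image is 37.25 cm to the right of lens 1, which is 49.4 − (37.25) = 12.15 cm to the left of lens 2, so d_o2 = +12.15 cm.
Lens 2: 1/d_i2 = 1/f₂ − 1/d_o2 = 1/(31.0) − 1/(12.15) = -0.05005, so d_i2 = -20.0 cm.
The final image is virtual, 20.0 cm to the left of lens 2 (overall magnification ≈ -0.31).

20.0 cm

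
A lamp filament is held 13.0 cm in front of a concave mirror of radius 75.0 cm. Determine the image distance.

f = R/2 = 75.0/2 = 37.50 cm.
Mirror equation: 1/v = 1/f − 1/u = 1/(37.50) − 1/(13.0) = 0.02667 − 0.07692 = -0.05026, so v = -19.9 cm.
The image is virtual, upright and enlarged, behind the mirror.

19.9 cm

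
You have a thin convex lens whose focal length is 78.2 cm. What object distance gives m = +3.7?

m = −d_i/d_o ⇒ d_i = −m·d_o.
1/f = 1/d_o + 1/d_i = 1/d_o − 1/(m·d_o) = (1 − 1/m)/d_o, so d_o = f(1 − 1/m) = (78.20)(1 − 1/(+3.7)) = 57.1 cm.

57.1 cm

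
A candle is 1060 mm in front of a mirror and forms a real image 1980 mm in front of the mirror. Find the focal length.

f = 690 mm (concave)

Real image ⇒ d_i = +1980 mm.
1/f = 1/d_o + 1/d_i = 1/(1060) + 1/(1980) = 0.001448, so f = 690 mm.
Since f is positive, the mirror is concave.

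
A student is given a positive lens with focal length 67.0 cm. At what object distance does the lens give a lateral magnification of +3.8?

49.4 cm

m = −d_i/d_o ⇒ d_i = −m·d_o.
1/f = 1/d_o + 1/d_i = 1/d_o − 1/(m·d_o) = (1 − 1/m)/d_o, so d_o = f(1 − 1/m) = (67.00)(1 − 1/(+3.8)) = 49.4 cm.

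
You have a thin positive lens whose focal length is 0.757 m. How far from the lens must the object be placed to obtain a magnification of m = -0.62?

1.98 m

m = −d_i/d_o ⇒ d_i = −m·d_o.
1/f = 1/d_o + 1/d_i = 1/d_o − 1/(m·d_o) = (1 − 1/m)/d_o, so d_o = f(1 − 1/m) = (0.7570)(1 − 1/(-0.62)) = 1.98 m.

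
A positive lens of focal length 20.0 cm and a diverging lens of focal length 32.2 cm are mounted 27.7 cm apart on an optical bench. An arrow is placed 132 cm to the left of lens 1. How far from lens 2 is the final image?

Lens 1: 1/d_i1 = 1/f₁ − 1/d_o1 = 1/(20.0) − 1/(132) = 0.04242, so d_i1 = 23.57 cm.
The intermediate image is 23.57 cm to the right of lens 1, which is 27.7 − (23.57) = 4.130 cm to the left of lens 2, so d_o2 = +4.130 cm.
Lens 2 is diverging, so f₂ = −32.2 cm.
Lens 2: 1/d_i2 = 1/f₂ − 1/d_o2 = 1/(-32.2) − 1/(4.130) = -0.2732, so d_i2 = -3.66 cm.
The final image is virtual, 3.66 cm to the left of lens 2 (overall magnification ≈ -0.16).

3.66 cm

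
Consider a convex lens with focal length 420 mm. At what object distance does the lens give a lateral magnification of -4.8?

508 mm

m = −d_i/d_o ⇒ d_i = −m·d_o.
1/f = 1/d_o + 1/d_i = 1/d_o − 1/(m·d_o) = (1 − 1/m)/d_o, so d_o = f(1 − 1/m) = (420.0)(1 − 1/(-4.8)) = 508 mm.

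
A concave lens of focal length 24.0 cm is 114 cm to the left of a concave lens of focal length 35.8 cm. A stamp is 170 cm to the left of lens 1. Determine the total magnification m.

m = +0.0259

f₁ = −24.0 cm (diverging).
Lens 1: 1/d_i1 = 1/(-24.0) − 1/(170) = -0.04755, so d_i1 = -21.03 cm; m₁ = −d_i1/d_o1 = +0.1237.
d_o2 = 114 − (-21.03) = 135.0 cm.
f₂ = −35.8 cm (diverging).
Lens 2: 1/d_i2 = 1/(-35.8) − 1/(135.0) = -0.03534, so d_i2 = -28.30 cm; m₂ = −d_i2/d_o2 = +0.2096.
m = m₁·m₂ = (+0.1237)(+0.2096) = +0.0259.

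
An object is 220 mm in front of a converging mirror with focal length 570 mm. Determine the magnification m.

m = +1.63

1/d_i = 1/f − 1/d_o = 1/(570.0) − 1/(220) = -0.002791, so d_i = -358.3 mm.
m = −d_i/d_o = −(-358.3)/(220) = +1.63.
The image is virtual, upright and enlarged, behind the mirror.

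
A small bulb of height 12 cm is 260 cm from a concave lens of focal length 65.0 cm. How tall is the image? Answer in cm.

For a concave lens, f = -65.0 cm.
1/d_i = 1/f − 1/d_o = 1/(-65.00) − 1/(260) = -0.01923, so d_i = -52.00 cm.
m = −d_i/d_o = +0.2000.
|h_i| = |m|·h_o = 0.2000 × 12 = 2.40 cm. The image is virtual, upright and reduced, on the same side as the object.

2.40 cm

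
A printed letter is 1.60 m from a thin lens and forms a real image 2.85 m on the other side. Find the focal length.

Real image ⇒ d_i = +2.85 m.
1/f = 1/d_o + 1/d_i = 1/(1.60) + 1/(2.85) = 0.9759, so f = 1.02 m.
Since f is positive, the thin lens is converging.

f = 1.02 m (converging)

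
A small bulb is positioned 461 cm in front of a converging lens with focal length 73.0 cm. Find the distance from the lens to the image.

86.7 cm

Thin-lens equation: 1/v = 1/f − 1/u = 1/(73.00) − 1/(461) = 0.01370 − 0.002169 = 0.01153, so v = 86.7 cm.
The image is real, inverted and reduced, on the far side of the lens.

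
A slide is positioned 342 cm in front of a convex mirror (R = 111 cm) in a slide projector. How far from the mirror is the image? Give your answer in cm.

47.8 cm

f = R/2 = 111/2 = 55.50 cm; for a convex mirror, f = -55.50 cm.
Mirror equation: 1/q = 1/f − 1/p = 1/(-55.50) − 1/(342) = -0.01802 − 0.002924 = -0.02094, so q = -47.8 cm.
The image is virtual, upright and reduced, behind the mirror.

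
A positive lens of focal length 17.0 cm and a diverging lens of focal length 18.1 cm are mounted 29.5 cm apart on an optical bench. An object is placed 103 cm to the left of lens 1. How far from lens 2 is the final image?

6.07 cm

Lens 1: 1/d_i1 = 1/f₁ − 1/d_o1 = 1/(17.0) − 1/(103) = 0.04911, so d_i1 = 20.36 cm.
The intermediate image is 20.36 cm to the right of lens 1, which is 29.5 − (20.36) = 9.140 cm to the left of lens 2, so d_o2 = +9.140 cm.
Lens 2 is diverging, so f₂ = −18.1 cm.
Lens 2: 1/d_i2 = 1/f₂ − 1/d_o2 = 1/(-18.1) − 1/(9.140) = -0.1647, so d_i2 = -6.07 cm.
The final image is virtual, 6.07 cm to the left of lens 2 (overall magnification ≈ -0.13).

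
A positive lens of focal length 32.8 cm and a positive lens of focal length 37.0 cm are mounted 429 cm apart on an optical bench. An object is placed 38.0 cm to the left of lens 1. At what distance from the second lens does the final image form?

Lens 1: 1/d_i1 = 1/f₁ − 1/d_o1 = 1/(32.8) − 1/(38.0) = 0.004172, so d_i1 = 239.7 cm.
The intermediate image is 239.7 cm to the right of lens 1, which is 429 − (239.7) = 189.3 cm to the left of lens 2, so d_o2 = +189.3 cm.
Lens 2: 1/d_i2 = 1/f₂ − 1/d_o2 = 1/(37.0) − 1/(189.3) = 0.02174, so d_i2 = 46.0 cm.
The final image is real, 46.0 cm to the right of lens 2 (overall magnification ≈ 1.5).

46.0 cm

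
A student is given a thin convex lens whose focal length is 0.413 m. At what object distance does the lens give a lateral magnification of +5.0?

m = −d_i/d_o ⇒ d_i = −m·d_o.
1/f = 1/d_o + 1/d_i = 1/d_o − 1/(m·d_o) = (1 − 1/m)/d_o, so d_o = f(1 − 1/m) = (0.4130)(1 − 1/(+5.0)) = 0.330 m.

0.330 m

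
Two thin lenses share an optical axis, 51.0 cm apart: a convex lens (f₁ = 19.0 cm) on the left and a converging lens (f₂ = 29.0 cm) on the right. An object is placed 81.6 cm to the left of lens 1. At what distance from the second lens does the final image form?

275 cm

Lens 1: 1/d_i1 = 1/f₁ − 1/d_o1 = 1/(19.0) − 1/(81.6) = 0.04038, so d_i1 = 24.77 cm.
The intermediate image is 24.77 cm to the right of lens 1, which is 51.0 − (24.77) = 26.23 cm to the left of lens 2, so d_o2 = +26.23 cm.
Lens 2: 1/d_i2 = 1/f₂ − 1/d_o2 = 1/(29.0) − 1/(26.23) = -0.003642, so d_i2 = -275 cm.
The final image is virtual, 275 cm to the left of lens 2 (overall magnification ≈ -3.2).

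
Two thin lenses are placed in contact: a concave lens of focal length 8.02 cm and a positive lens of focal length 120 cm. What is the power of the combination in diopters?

P₁ = 1/f₁ = 1/(-0.0802 m) = -12.47 D; P₂ = 1/f₂ = 1/(1.20 m) = +0.8333 D.
For thin lenses in contact, P = P₁ + P₂ = (-12.47) + (+0.8333) = -11.6 D.

P = -11.6 D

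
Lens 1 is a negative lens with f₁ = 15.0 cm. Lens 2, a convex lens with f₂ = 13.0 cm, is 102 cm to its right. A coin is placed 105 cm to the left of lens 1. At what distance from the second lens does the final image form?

14.7 cm

Lens 1 is diverging, so f₁ = −15.0 cm.
Lens 1: 1/d_i1 = 1/f₁ − 1/d_o1 = 1/(-15.0) − 1/(105) = -0.07619, so d_i1 = -13.12 cm.
The intermediate image is 13.12 cm to the left of lens 1 (virtual), which is 102 − (-13.12) = 115.1 cm to the left of lens 2, so d_o2 = +115.1 cm.
Lens 2: 1/d_i2 = 1/f₂ − 1/d_o2 = 1/(13.0) − 1/(115.1) = 0.06823, so d_i2 = 14.7 cm.
The final image is real, 14.7 cm to the right of lens 2 (overall magnification ≈ -0.016).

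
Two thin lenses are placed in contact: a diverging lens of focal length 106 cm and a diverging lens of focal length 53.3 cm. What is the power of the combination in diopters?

P = -2.82 D

P₁ = 1/f₁ = 1/(-1.06 m) = -0.9434 D; P₂ = 1/f₂ = 1/(-0.533 m) = -1.876 D.
For thin lenses in contact, P = P₁ + P₂ = (-0.9434) + (-1.876) = -2.82 D.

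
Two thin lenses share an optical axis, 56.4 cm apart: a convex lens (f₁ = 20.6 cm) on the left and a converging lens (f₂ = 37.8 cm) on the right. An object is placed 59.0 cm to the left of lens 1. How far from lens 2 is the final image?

71.7 cm

Lens 1: 1/d_i1 = 1/f₁ − 1/d_o1 = 1/(20.6) − 1/(59.0) = 0.03159, so d_i1 = 31.65 cm.
The intermediate image is 31.65 cm to the right of lens 1, which is 56.4 − (31.65) = 24.75 cm to the left of lens 2, so d_o2 = +24.75 cm.
Lens 2: 1/d_i2 = 1/f₂ − 1/d_o2 = 1/(37.8) − 1/(24.75) = -0.01395, so d_i2 = -71.7 cm.
The final image is virtual, 71.7 cm to the left of lens 2 (overall magnification ≈ -1.6).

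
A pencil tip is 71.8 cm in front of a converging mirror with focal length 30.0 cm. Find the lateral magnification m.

m = -0.718

1/d_i = 1/f − 1/d_o = 1/(30.00) − 1/(71.8) = 0.01941, so d_i = 51.53 cm.
m = −d_i/d_o = −(51.53)/(71.8) = -0.718.
The image is real, inverted and reduced, in front of the mirror.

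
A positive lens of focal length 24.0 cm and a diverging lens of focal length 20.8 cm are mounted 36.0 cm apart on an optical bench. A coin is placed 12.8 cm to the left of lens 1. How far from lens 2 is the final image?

15.7 cm

Lens 1: 1/d_i1 = 1/f₁ − 1/d_o1 = 1/(24.0) − 1/(12.8) = -0.03646, so d_i1 = -27.43 cm.
The intermediate image is 27.43 cm to the left of lens 1 (virtual), which is 36.0 − (-27.43) = 63.43 cm to the left of lens 2, so d_o2 = +63.43 cm.
Lens 2 is diverging, so f₂ = −20.8 cm.
Lens 2: 1/d_i2 = 1/f₂ − 1/d_o2 = 1/(-20.8) − 1/(63.43) = -0.06384, so d_i2 = -15.7 cm.
The final image is virtual, 15.7 cm to the left of lens 2 (overall magnification ≈ 0.53).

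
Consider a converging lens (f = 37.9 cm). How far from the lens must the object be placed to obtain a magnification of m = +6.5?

m = −d_i/d_o ⇒ d_i = −m·d_o.
1/f = 1/d_o + 1/d_i = 1/d_o − 1/(m·d_o) = (1 − 1/m)/d_o, so d_o = f(1 − 1/m) = (37.90)(1 − 1/(+6.5)) = 32.1 cm.

32.1 cm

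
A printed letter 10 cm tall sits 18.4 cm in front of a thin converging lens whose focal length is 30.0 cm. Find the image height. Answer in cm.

25.9 cm

1/d_i = 1/f − 1/d_o = 1/(30.00) − 1/(18.4) = -0.02101, so d_i = -47.59 cm.
m = −d_i/d_o = +2.586.
|h_i| = |m|·h_o = 2.586 × 10 = 25.9 cm. The image is virtual, upright and enlarged, on the same side as the object.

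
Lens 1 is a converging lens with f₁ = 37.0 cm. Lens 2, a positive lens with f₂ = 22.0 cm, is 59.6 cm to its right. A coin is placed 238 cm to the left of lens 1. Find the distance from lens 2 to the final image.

Lens 1: 1/d_i1 = 1/f₁ − 1/d_o1 = 1/(37.0) − 1/(238) = 0.02283, so d_i1 = 43.81 cm.
The intermediate image is 43.81 cm to the right of lens 1, which is 59.6 − (43.81) = 15.79 cm to the left of lens 2, so d_o2 = +15.79 cm.
Lens 2: 1/d_i2 = 1/f₂ − 1/d_o2 = 1/(22.0) − 1/(15.79) = -0.01788, so d_i2 = -55.9 cm.
The final image is virtual, 55.9 cm to the left of lens 2 (overall magnification ≈ -0.65).

55.9 cm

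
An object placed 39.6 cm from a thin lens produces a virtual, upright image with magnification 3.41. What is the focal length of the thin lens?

f = 56.0 cm (converging)

m = −d_i/d_o ⇒ d_i = −m·d_o = −(+3.41)·(39.6) = -135.0 cm.
1/f = 1/d_o + 1/d_i = 1/(39.6) + 1/(-135.0) = 0.01785, so f = 56.0 cm.
Since f is positive, the thin lens is converging.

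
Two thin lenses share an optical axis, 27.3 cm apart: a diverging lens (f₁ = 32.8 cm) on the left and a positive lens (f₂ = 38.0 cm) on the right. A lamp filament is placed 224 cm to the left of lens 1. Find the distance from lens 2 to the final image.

Lens 1 is diverging, so f₁ = −32.8 cm.
Lens 1: 1/d_i1 = 1/f₁ − 1/d_o1 = 1/(-32.8) − 1/(224) = -0.03495, so d_i1 = -28.61 cm.
The intermediate image is 28.61 cm to the left of lens 1 (virtual), which is 27.3 − (-28.61) = 55.91 cm to the left of lens 2, so d_o2 = +55.91 cm.
Lens 2: 1/d_i2 = 1/f₂ − 1/d_o2 = 1/(38.0) − 1/(55.91) = 0.008430, so d_i2 = 119 cm.
The final image is real, 119 cm to the right of lens 2 (overall magnification ≈ -0.27).

119 cm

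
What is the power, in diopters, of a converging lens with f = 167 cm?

f = 167 cm = 1.67 m.
P = 1/f = 1/(1.67 m) = +0.599 D.

P = +0.599 D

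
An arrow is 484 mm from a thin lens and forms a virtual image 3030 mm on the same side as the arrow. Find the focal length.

f = 576 mm (converging)

Virtual image ⇒ d_i = −3030 mm.
1/f = 1/d_o + 1/d_i = 1/(484) + 1/(-3030) = 0.001736, so f = 576 mm.
Since f is positive, the thin lens is converging.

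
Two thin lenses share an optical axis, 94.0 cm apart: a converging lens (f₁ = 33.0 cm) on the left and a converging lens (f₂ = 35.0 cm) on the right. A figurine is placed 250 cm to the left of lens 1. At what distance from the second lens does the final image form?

93.4 cm

Lens 1: 1/d_i1 = 1/f₁ − 1/d_o1 = 1/(33.0) − 1/(250) = 0.02630, so d_i1 = 38.02 cm.
The intermediate image is 38.02 cm to the right of lens 1, which is 94.0 − (38.02) = 55.98 cm to the left of lens 2, so d_o2 = +55.98 cm.
Lens 2: 1/d_i2 = 1/f₂ − 1/d_o2 = 1/(35.0) − 1/(55.98) = 0.01071, so d_i2 = 93.4 cm.
The final image is real, 93.4 cm to the right of lens 2 (overall magnification ≈ 0.25).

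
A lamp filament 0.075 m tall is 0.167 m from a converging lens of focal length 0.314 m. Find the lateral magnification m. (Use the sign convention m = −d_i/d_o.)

1/d_i = 1/f − 1/d_o = 1/(0.3140) − 1/(0.167) = -2.803, so d_i = -0.3567 m.
m = −d_i/d_o = −(-0.3567)/(0.167) = +2.14.
The image is virtual, upright and enlarged, on the same side as the object.

m = +2.14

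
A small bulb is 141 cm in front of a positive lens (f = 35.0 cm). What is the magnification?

m = -0.330

1/d_i = 1/f − 1/d_o = 1/(35.00) − 1/(141) = 0.02148, so d_i = 46.56 cm.
m = −d_i/d_o = −(46.56)/(141) = -0.330.
The image is real, inverted and reduced, on the far side of the lens.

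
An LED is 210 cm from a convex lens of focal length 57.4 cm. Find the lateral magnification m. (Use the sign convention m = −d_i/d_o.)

1/d_i = 1/f − 1/d_o = 1/(57.40) − 1/(210) = 0.01266, so d_i = 78.99 cm.
m = −d_i/d_o = −(78.99)/(210) = -0.376.
The image is real, inverted and reduced, on the far side of the lens.

m = -0.376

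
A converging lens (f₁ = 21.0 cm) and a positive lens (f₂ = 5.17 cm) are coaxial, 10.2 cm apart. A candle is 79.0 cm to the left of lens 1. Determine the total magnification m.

m = -0.0794

Lens 1: 1/d_i1 = 1/(21.0) − 1/(79.0) = 0.03496, so d_i1 = 28.60 cm; m₁ = −d_i1/d_o1 = -0.3620.
d_o2 = 10.2 − (28.60) = -18.40 cm (virtual object).
Lens 2: 1/d_i2 = 1/(5.17) − 1/(-18.40) = 0.2478, so d_i2 = 4.036 cm; m₂ = −d_i2/d_o2 = +0.2193.
m = m₁·m₂ = (-0.3620)(+0.2193) = -0.0794.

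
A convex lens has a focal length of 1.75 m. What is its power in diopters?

P = +0.571 D

P = 1/f = 1/(1.75 m) = +0.571 D.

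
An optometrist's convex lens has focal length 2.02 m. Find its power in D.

P = +0.495 D

P = 1/f = 1/(2.02 m) = +0.495 D.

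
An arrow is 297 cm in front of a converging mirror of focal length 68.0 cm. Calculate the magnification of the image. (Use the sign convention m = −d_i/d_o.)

m = -0.297

1/d_i = 1/f − 1/d_o = 1/(68.00) − 1/(297) = 0.01134, so d_i = 88.19 cm.
m = −d_i/d_o = −(88.19)/(297) = -0.297.
The image is real, inverted and reduced, in front of the mirror.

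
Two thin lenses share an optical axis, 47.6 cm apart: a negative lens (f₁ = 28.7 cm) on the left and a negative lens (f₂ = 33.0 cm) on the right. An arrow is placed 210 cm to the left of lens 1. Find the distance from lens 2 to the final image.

22.7 cm

Lens 1 is diverging, so f₁ = −28.7 cm.
Lens 1: 1/d_i1 = 1/f₁ − 1/d_o1 = 1/(-28.7) − 1/(210) = -0.03961, so d_i1 = -25.25 cm.
The intermediate image is 25.25 cm to the left of lens 1 (virtual), which is 47.6 − (-25.25) = 72.85 cm to the left of lens 2, so d_o2 = +72.85 cm.
Lens 2 is diverging, so f₂ = −33.0 cm.
Lens 2: 1/d_i2 = 1/f₂ − 1/d_o2 = 1/(-33.0) − 1/(72.85) = -0.04403, so d_i2 = -22.7 cm.
The final image is virtual, 22.7 cm to the left of lens 2 (overall magnification ≈ 0.037).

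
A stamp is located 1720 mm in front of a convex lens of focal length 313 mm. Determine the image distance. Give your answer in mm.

Thin-lens equation: 1/q = 1/f − 1/p = 1/(313.0) − 1/(1720) = 0.003195 − 0.0005814 = 0.002613, so q = 383 mm.
The image is real, inverted and reduced, on the far side of the lens.

383 mm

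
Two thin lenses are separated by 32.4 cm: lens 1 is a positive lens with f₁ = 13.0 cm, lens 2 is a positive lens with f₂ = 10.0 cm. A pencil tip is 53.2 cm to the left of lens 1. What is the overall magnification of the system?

Lens 1: 1/d_i1 = 1/(13.0) − 1/(53.2) = 0.05813, so d_i1 = 17.20 cm; m₁ = −d_i1/d_o1 = -0.3233.
d_o2 = 32.4 − (17.20) = 15.20 cm.
Lens 2: 1/d_i2 = 1/(10.0) − 1/(15.20) = 0.03421, so d_i2 = 29.23 cm; m₂ = −d_i2/d_o2 = -1.923.
m = m₁·m₂ = (-0.3233)(-1.923) = +0.622.

m = +0.622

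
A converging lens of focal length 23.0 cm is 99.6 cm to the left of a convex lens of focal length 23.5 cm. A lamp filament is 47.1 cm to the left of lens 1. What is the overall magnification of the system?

Lens 1: 1/d_i1 = 1/(23.0) − 1/(47.1) = 0.02225, so d_i1 = 44.95 cm; m₁ = −d_i1/d_o1 = -0.9544.
d_o2 = 99.6 − (44.95) = 54.65 cm.
Lens 2: 1/d_i2 = 1/(23.5) − 1/(54.65) = 0.02425, so d_i2 = 41.23 cm; m₂ = −d_i2/d_o2 = -0.7544.
m = m₁·m₂ = (-0.9544)(-0.7544) = +0.720.

m = +0.720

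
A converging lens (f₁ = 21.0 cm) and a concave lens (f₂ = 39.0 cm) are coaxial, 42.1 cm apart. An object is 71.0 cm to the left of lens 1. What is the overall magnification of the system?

Lens 1: 1/d_i1 = 1/(21.0) − 1/(71.0) = 0.03353, so d_i1 = 29.82 cm; m₁ = −d_i1/d_o1 = -0.4200.
d_o2 = 42.1 − (29.82) = 12.28 cm.
f₂ = −39.0 cm (diverging).
Lens 2: 1/d_i2 = 1/(-39.0) − 1/(12.28) = -0.1071, so d_i2 = -9.339 cm; m₂ = −d_i2/d_o2 = +0.7605.
m = m₁·m₂ = (-0.4200)(+0.7605) = -0.319.

m = -0.319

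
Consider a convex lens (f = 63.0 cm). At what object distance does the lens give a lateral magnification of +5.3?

m = −d_i/d_o ⇒ d_i = −m·d_o.
1/f = 1/d_o + 1/d_i = 1/d_o − 1/(m·d_o) = (1 − 1/m)/d_o, so d_o = f(1 − 1/m) = (63.00)(1 − 1/(+5.3)) = 51.1 cm.

51.1 cm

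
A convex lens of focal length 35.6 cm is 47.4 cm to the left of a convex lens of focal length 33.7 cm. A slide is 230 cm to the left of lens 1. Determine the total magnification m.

Lens 1: 1/d_i1 = 1/(35.6) − 1/(230) = 0.02374, so d_i1 = 42.12 cm; m₁ = −d_i1/d_o1 = -0.1831.
d_o2 = 47.4 − (42.12) = 5.280 cm.
Lens 2: 1/d_i2 = 1/(33.7) − 1/(5.280) = -0.1597, so d_i2 = -6.261 cm; m₂ = −d_i2/d_o2 = +1.186.
m = m₁·m₂ = (-0.1831)(+1.186) = -0.217.

m = -0.217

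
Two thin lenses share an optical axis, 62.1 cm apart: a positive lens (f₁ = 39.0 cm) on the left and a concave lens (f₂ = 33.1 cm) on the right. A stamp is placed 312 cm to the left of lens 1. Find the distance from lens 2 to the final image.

Lens 1: 1/d_i1 = 1/f₁ − 1/d_o1 = 1/(39.0) − 1/(312) = 0.02244, so d_i1 = 44.57 cm.
The intermediate image is 44.57 cm to the right of lens 1, which is 62.1 − (44.57) = 17.53 cm to the left of lens 2, so d_o2 = +17.53 cm.
Lens 2 is diverging, so f₂ = −33.1 cm.
Lens 2: 1/d_i2 = 1/f₂ − 1/d_o2 = 1/(-33.1) − 1/(17.53) = -0.08726, so d_i2 = -11.5 cm.
The final image is virtual, 11.5 cm to the left of lens 2 (overall magnification ≈ -0.093).

11.5 cm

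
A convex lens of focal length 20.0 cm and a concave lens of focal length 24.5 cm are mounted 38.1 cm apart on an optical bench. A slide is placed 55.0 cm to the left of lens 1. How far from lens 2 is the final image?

Lens 1: 1/d_i1 = 1/f₁ − 1/d_o1 = 1/(20.0) − 1/(55.0) = 0.03182, so d_i1 = 31.43 cm.
The intermediate image is 31.43 cm to the right of lens 1, which is 38.1 − (31.43) = 6.670 cm to the left of lens 2, so d_o2 = +6.670 cm.
Lens 2 is diverging, so f₂ = −24.5 cm.
Lens 2: 1/d_i2 = 1/f₂ − 1/d_o2 = 1/(-24.5) − 1/(6.670) = -0.1907, so d_i2 = -5.24 cm.
The final image is virtual, 5.24 cm to the left of lens 2 (overall magnification ≈ -0.45).

5.24 cm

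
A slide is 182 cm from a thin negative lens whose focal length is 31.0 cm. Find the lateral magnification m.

m = +0.146

For a negative lens, f = -31.0 cm.
1/d_i = 1/f − 1/d_o = 1/(-31.00) − 1/(182) = -0.03775, so d_i = -26.49 cm.
m = −d_i/d_o = −(-26.49)/(182) = +0.146.
The image is virtual, upright and reduced, on the same side as the object.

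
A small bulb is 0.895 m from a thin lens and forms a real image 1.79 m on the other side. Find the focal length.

f = 0.597 m (converging)

Real image ⇒ d_i = +1.79 m.
1/f = 1/d_o + 1/d_i = 1/(0.895) + 1/(1.79) = 1.676, so f = 0.597 m.
Since f is positive, the thin lens is converging.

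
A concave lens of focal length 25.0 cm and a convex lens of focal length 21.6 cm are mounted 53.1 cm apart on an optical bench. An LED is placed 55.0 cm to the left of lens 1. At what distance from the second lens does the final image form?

31.2 cm

Lens 1 is diverging, so f₁ = −25.0 cm.
Lens 1: 1/d_i1 = 1/f₁ − 1/d_o1 = 1/(-25.0) − 1/(55.0) = -0.05818, so d_i1 = -17.19 cm.
The intermediate image is 17.19 cm to the left of lens 1 (virtual), which is 53.1 − (-17.19) = 70.29 cm to the left of lens 2, so d_o2 = +70.29 cm.
Lens 2: 1/d_i2 = 1/f₂ − 1/d_o2 = 1/(21.6) − 1/(70.29) = 0.03207, so d_i2 = 31.2 cm.
The final image is real, 31.2 cm to the right of lens 2 (overall magnification ≈ -0.14).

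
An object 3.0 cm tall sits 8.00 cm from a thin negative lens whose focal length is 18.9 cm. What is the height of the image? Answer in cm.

For a negative lens, f = -18.9 cm.
1/d_i = 1/f − 1/d_o = 1/(-18.90) − 1/(8.00) = -0.1779, so d_i = -5.621 cm.
m = −d_i/d_o = +0.7026.
|h_i| = |m|·h_o = 0.7026 × 3.0 = 2.11 cm. The image is virtual, upright and reduced, on the same side as the object.

2.11 cm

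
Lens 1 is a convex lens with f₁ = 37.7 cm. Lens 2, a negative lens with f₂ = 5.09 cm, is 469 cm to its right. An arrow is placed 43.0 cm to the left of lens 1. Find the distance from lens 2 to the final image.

Lens 1: 1/d_i1 = 1/f₁ − 1/d_o1 = 1/(37.7) − 1/(43.0) = 0.003269, so d_i1 = 305.9 cm.
The intermediate image is 305.9 cm to the right of lens 1, which is 469 − (305.9) = 163.1 cm to the left of lens 2, so d_o2 = +163.1 cm.
Lens 2 is diverging, so f₂ = −5.09 cm.
Lens 2: 1/d_i2 = 1/f₂ − 1/d_o2 = 1/(-5.09) − 1/(163.1) = -0.2026, so d_i2 = -4.94 cm.
The final image is virtual, 4.94 cm to the left of lens 2 (overall magnification ≈ -0.22).

4.94 cm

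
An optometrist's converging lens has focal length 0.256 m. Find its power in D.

P = +3.91 D

P = 1/f = 1/(0.256 m) = +3.91 D.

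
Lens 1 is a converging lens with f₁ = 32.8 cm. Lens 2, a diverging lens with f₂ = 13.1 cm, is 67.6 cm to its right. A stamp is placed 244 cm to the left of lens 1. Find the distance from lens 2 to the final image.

9.09 cm

Lens 1: 1/d_i1 = 1/f₁ − 1/d_o1 = 1/(32.8) − 1/(244) = 0.02639, so d_i1 = 37.89 cm.
The intermediate image is 37.89 cm to the right of lens 1, which is 67.6 − (37.89) = 29.71 cm to the left of lens 2, so d_o2 = +29.71 cm.
Lens 2 is diverging, so f₂ = −13.1 cm.
Lens 2: 1/d_i2 = 1/f₂ − 1/d_o2 = 1/(-13.1) − 1/(29.71) = -0.1100, so d_i2 = -9.09 cm.
The final image is virtual, 9.09 cm to the left of lens 2 (overall magnification ≈ -0.048).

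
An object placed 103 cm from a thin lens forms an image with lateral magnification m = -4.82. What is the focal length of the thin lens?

f = 85.3 cm (converging)

m = −d_i/d_o ⇒ d_i = −m·d_o = −(-4.82)·(103) = 496.5 cm.
1/f = 1/d_o + 1/d_i = 1/(103) + 1/(496.5) = 0.01172, so f = 85.3 cm.
Since f is positive, the thin lens is converging.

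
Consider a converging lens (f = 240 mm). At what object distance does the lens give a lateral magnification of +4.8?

190 mm

m = −d_i/d_o ⇒ d_i = −m·d_o.
1/f = 1/d_o + 1/d_i = 1/d_o − 1/(m·d_o) = (1 − 1/m)/d_o, so d_o = f(1 − 1/m) = (240.0)(1 − 1/(+4.8)) = 190 mm.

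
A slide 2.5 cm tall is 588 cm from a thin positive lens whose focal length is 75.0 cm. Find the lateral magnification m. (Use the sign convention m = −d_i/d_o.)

1/d_i = 1/f − 1/d_o = 1/(75.00) − 1/(588) = 0.01163, so d_i = 85.96 cm.
m = −d_i/d_o = −(85.96)/(588) = -0.146.
The image is real, inverted and reduced, on the far side of the lens.

m = -0.146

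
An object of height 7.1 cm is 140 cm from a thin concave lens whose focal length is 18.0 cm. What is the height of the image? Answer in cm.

For a concave lens, f = -18.0 cm.
1/d_i = 1/f − 1/d_o = 1/(-18.00) − 1/(140) = -0.06270, so d_i = -15.95 cm.
m = −d_i/d_o = +0.1139.
|h_i| = |m|·h_o = 0.1139 × 7.1 = 0.809 cm. The image is virtual, upright and reduced, on the same side as the object.

0.809 cm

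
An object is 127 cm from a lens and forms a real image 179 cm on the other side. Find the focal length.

f = 74.3 cm (converging)

Real image ⇒ d_i = +179 cm.
1/f = 1/d_o + 1/d_i = 1/(127) + 1/(179) = 0.01346, so f = 74.3 cm.
Since f is positive, the lens is converging.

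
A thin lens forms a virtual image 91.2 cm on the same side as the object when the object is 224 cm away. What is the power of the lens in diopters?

P = -0.650 D

Virtual image ⇒ d_i = −91.2 cm.
1/f = 1/d_o + 1/d_i = 1/(224) + 1/(-91.2) = -0.006501 cm⁻¹.
f = -153.8 cm = -1.538 m, so P = 1/f = -0.650 D.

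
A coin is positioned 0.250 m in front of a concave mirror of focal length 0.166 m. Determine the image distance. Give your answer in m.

Mirror equation: 1/q = 1/f − 1/p = 1/(0.1660) − 1/(0.250) = 6.024 − 4.000 = 2.024, so q = 0.494 m.
The image is real, inverted and enlarged, in front of the mirror.

0.494 m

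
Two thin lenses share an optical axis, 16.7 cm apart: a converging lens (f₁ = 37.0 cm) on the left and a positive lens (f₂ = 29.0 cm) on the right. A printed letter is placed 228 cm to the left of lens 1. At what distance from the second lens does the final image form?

Lens 1: 1/d_i1 = 1/f₁ − 1/d_o1 = 1/(37.0) − 1/(228) = 0.02264, so d_i1 = 44.17 cm.
The intermediate image is 44.17 cm to the right of lens 1, which lies 27.47 cm to the right of lens 2 — a virtual object — so d_o2 = −27.47 cm.
Lens 2: 1/d_i2 = 1/f₂ − 1/d_o2 = 1/(29.0) − 1/(-27.47) = 0.07089, so d_i2 = 14.1 cm.
The final image is real, 14.1 cm to the right of lens 2 (overall magnification ≈ -0.099).

14.1 cm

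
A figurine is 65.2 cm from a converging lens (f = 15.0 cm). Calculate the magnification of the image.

1/d_i = 1/f − 1/d_o = 1/(15.00) − 1/(65.2) = 0.05133, so d_i = 19.48 cm.
m = −d_i/d_o = −(19.48)/(65.2) = -0.299.
The image is real, inverted and reduced, on the far side of the lens.

m = -0.299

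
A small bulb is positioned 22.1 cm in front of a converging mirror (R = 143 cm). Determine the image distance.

32.0 cm

f = R/2 = 143/2 = 71.50 cm.
Mirror equation: 1/d_i = 1/f − 1/d_o = 1/(71.50) − 1/(22.1) = 0.01399 − 0.04525 = -0.03126, so d_i = -32.0 cm.
The image is virtual, upright and enlarged, behind the mirror.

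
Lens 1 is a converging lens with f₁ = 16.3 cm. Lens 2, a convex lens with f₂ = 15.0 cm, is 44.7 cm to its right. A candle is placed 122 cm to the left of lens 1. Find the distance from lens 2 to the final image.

35.7 cm

Lens 1: 1/d_i1 = 1/f₁ − 1/d_o1 = 1/(16.3) − 1/(122) = 0.05315, so d_i1 = 18.81 cm.
The intermediate image is 18.81 cm to the right of lens 1, which is 44.7 − (18.81) = 25.89 cm to the left of lens 2, so d_o2 = +25.89 cm.
Lens 2: 1/d_i2 = 1/f₂ − 1/d_o2 = 1/(15.0) − 1/(25.89) = 0.02804, so d_i2 = 35.7 cm.
The final image is real, 35.7 cm to the right of lens 2 (overall magnification ≈ 0.21).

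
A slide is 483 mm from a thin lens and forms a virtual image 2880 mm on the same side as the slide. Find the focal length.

f = 580 mm (converging)

Virtual image ⇒ d_i = −2880 mm.
1/f = 1/d_o + 1/d_i = 1/(483) + 1/(-2880) = 0.001723, so f = 580 mm.
Since f is positive, the thin lens is converging.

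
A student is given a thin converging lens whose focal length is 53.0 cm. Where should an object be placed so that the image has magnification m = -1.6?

m = −d_i/d_o ⇒ d_i = −m·d_o.
1/f = 1/d_o + 1/d_i = 1/d_o − 1/(m·d_o) = (1 − 1/m)/d_o, so d_o = f(1 − 1/m) = (53.00)(1 − 1/(-1.6)) = 86.1 cm.

86.1 cm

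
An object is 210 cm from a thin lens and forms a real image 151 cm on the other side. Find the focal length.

f = 87.8 cm (converging)

Real image ⇒ d_i = +151 cm.
1/f = 1/d_o + 1/d_i = 1/(210) + 1/(151) = 0.01138, so f = 87.8 cm.
Since f is positive, the thin lens is converging.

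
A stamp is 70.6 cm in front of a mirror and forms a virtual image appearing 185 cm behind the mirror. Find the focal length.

Virtual image ⇒ d_i = −185 cm.
1/f = 1/d_o + 1/d_i = 1/(70.6) + 1/(-185) = 0.008759, so f = 114 cm.
Since f is positive, the mirror is concave.

f = 114 cm (concave)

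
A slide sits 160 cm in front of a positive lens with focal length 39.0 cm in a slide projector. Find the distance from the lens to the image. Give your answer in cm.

51.6 cm

Lens equation: 1/q = 1/f − 1/p = 1/(39.00) − 1/(160) = 0.02564 − 0.006250 = 0.01939, so q = 51.6 cm.
The image is real, inverted and reduced, on the far side of the lens.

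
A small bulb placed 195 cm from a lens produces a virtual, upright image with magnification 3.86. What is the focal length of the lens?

m = −d_i/d_o ⇒ d_i = −m·d_o = −(+3.86)·(195) = -752.7 cm.
1/f = 1/d_o + 1/d_i = 1/(195) + 1/(-752.7) = 0.003800, so f = 263 cm.
Since f is positive, the lens is converging.

f = 263 cm (converging)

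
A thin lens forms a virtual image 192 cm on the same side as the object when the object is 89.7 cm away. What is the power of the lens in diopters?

P = +0.594 D

Virtual image ⇒ d_i = −192 cm.
1/f = 1/d_o + 1/d_i = 1/(89.7) + 1/(-192) = 0.005940 cm⁻¹.
f = 168.4 cm = 1.684 m, so P = 1/f = +0.594 D.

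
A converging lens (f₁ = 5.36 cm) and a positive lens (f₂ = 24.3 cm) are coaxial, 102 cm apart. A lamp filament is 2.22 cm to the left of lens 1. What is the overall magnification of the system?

m = -0.509

Lens 1: 1/d_i1 = 1/(5.36) − 1/(2.22) = -0.2639, so d_i1 = -3.790 cm; m₁ = −d_i1/d_o1 = +1.707.
d_o2 = 102 − (-3.790) = 105.8 cm.
Lens 2: 1/d_i2 = 1/(24.3) − 1/(105.8) = 0.03170, so d_i2 = 31.55 cm; m₂ = −d_i2/d_o2 = -0.2982.
m = m₁·m₂ = (+1.707)(-0.2982) = -0.509.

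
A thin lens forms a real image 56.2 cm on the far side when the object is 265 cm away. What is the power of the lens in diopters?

d_i = +56.2 cm.
1/f = 1/d_o + 1/d_i = 1/(265) + 1/(56.2) = 0.02157 cm⁻¹.
f = 46.37 cm = 0.4637 m, so P = 1/f = +2.16 D.

P = +2.16 D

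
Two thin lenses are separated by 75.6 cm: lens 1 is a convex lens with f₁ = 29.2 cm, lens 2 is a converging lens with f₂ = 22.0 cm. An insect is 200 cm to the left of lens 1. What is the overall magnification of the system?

m = +0.194

Lens 1: 1/d_i1 = 1/(29.2) − 1/(200) = 0.02925, so d_i1 = 34.19 cm; m₁ = −d_i1/d_o1 = -0.1709.
d_o2 = 75.6 − (34.19) = 41.41 cm.
Lens 2: 1/d_i2 = 1/(22.0) − 1/(41.41) = 0.02131, so d_i2 = 46.94 cm; m₂ = −d_i2/d_o2 = -1.133.
m = m₁·m₂ = (-0.1709)(-1.133) = +0.194.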